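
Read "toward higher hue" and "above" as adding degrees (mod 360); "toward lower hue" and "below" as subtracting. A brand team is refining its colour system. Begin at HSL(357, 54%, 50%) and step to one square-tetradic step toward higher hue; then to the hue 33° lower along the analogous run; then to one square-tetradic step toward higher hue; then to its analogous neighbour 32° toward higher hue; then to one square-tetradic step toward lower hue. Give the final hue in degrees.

86°

square ↑ +90°: 357 + 90 = 447 → 447 − 360 = 87°
analog 33° ↓ −33°: 87 − 33 = 54°
square ↑ +90°: 54 + 90 = 144°
analog 32° ↑ +32°: 144 + 32 = 176°
square ↓ −90°: 176 − 90 = 86°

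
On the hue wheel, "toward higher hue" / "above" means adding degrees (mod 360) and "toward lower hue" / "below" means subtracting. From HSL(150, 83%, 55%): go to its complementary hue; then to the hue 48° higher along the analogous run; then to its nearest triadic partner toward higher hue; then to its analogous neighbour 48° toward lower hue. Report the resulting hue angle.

150 + 180 = 330°   (complement)
330 + 48 = 378 → 378 − 360 = 18°   (analog 48° ↑)
18 + 120 = 138°   (triadic ↑)
138 − 48 = 90°   (analog 48° ↓)

90°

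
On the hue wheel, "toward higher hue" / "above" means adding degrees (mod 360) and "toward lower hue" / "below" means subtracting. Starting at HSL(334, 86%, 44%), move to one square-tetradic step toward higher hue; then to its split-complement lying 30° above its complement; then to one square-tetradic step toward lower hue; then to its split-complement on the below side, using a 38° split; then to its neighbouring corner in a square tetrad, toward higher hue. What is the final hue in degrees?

56°

334 + 90 = 424 → 424 − 360 = 64°   (square ↑)
64 + 210 = 274°   (split-comp 30° ↑)
274 − 90 = 184°   (square ↓)
184 + 142 = 326°   (split-comp 38° ↓)
326 + 90 = 416 → 416 − 360 = 56°   (square ↑)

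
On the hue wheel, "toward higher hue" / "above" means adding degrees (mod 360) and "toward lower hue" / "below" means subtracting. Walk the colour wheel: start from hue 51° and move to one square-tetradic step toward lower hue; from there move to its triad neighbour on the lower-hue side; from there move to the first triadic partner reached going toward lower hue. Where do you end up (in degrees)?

51 − 90 = -39 → -39 + 360 = 321°   (square ↓)
321 − 120 = 201°   (triadic ↓)
201 − 120 = 81°   (triadic ↓)

81°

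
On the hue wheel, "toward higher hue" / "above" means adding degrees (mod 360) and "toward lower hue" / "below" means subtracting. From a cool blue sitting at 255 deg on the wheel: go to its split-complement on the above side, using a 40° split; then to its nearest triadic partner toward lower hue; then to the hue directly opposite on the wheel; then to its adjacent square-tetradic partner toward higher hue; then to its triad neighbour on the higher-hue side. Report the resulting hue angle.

25°

255 + 220 = 475 → 475 − 360 = 115°   (split-comp 40° ↑)
115 − 120 = -5 → -5 + 360 = 355°   (triadic ↓)
355 + 180 = 535 → 535 − 360 = 175°   (complement)
175 + 90 = 265°   (square ↑)
265 + 120 = 385 → 385 − 360 = 25°   (triadic ↑)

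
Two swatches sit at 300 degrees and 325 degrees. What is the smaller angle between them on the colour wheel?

|300 − 325| = 25.
25 ≤ 180, so the shorter arc is 25°.

25°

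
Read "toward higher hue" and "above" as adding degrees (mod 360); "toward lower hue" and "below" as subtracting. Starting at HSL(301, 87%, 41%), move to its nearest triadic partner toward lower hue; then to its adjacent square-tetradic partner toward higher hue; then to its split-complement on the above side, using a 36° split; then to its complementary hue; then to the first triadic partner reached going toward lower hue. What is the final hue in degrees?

−120° (triadic ↓): 301 − 120 = 181°
+90° (square ↑): 181 + 90 = 271°
+216° (split-comp 36° ↑): 271 + 216 = 487 → 487 − 360 = 127°
+180° (complement): 127 + 180 = 307°
−120° (triadic ↓): 307 − 120 = 187°

187°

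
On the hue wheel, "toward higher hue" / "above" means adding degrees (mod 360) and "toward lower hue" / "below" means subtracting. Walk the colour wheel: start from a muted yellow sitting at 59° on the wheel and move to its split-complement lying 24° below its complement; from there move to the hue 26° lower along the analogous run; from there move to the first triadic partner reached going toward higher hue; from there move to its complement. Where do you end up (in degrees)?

129°

split-comp 24° ↓ +156°: 59 + 156 = 215°
analog 26° ↓ −26°: 215 − 26 = 189°
triadic ↑ +120°: 189 + 120 = 309°
complement +180°: 309 + 180 = 489 → 489 − 360 = 129°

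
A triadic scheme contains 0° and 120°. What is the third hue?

A triad spaces three hues 120° apart.
The full set is {0°, 120°, 240°}.

240°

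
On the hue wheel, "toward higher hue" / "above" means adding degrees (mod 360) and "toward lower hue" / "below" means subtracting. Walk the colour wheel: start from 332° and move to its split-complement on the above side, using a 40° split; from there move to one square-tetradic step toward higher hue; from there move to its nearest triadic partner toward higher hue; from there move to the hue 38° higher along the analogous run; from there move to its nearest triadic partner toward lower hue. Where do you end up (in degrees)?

+220° (split-comp 40° ↑): 332 + 220 = 552 → 552 − 360 = 192°
+90° (square ↑): 192 + 90 = 282°
+120° (triadic ↑): 282 + 120 = 402 → 402 − 360 = 42°
+38° (analog 38° ↑): 42 + 38 = 80°
−120° (triadic ↓): 80 − 120 = -40 → -40 + 360 = 320°

320°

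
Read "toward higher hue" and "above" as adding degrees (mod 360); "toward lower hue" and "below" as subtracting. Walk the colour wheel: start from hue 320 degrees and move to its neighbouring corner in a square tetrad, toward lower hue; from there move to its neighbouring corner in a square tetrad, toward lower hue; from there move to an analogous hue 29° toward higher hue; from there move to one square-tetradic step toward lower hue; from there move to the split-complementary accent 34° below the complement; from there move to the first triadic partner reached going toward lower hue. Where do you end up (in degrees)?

105°

320 − 90 = 230°   (square ↓)
230 − 90 = 140°   (square ↓)
140 + 29 = 169°   (analog 29° ↑)
169 − 90 = 79°   (square ↓)
79 + 146 = 225°   (split-comp 34° ↓)
225 − 120 = 105°   (triadic ↓)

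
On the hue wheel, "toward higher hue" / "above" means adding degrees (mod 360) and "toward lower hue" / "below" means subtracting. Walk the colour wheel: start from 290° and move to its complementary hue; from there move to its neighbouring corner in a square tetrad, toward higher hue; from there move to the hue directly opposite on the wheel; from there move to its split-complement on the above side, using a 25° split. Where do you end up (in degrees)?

225°

290 + 180 = 470 → 470 − 360 = 110°   (complement)
110 + 90 = 200°   (square ↑)
200 + 180 = 380 → 380 − 360 = 20°   (complement)
20 + 205 = 225°   (split-comp 25° ↑)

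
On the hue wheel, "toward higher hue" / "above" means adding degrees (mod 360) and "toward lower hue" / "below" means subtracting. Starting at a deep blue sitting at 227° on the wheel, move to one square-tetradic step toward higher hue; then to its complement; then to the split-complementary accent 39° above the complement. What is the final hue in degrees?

227 + 90 = 317°   (square ↑)
317 + 180 = 497 → 497 − 360 = 137°   (complement)
137 + 219 = 356°   (split-comp 39° ↑)

356°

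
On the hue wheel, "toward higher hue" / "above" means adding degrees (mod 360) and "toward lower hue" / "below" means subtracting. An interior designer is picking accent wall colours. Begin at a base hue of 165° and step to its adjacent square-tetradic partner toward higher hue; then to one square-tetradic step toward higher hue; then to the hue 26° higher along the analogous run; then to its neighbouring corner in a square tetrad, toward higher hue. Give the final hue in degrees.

square ↑ +90°: 165 + 90 = 255°
square ↑ +90°: 255 + 90 = 345°
analog 26° ↑ +26°: 345 + 26 = 371 → 371 − 360 = 11°
square ↑ +90°: 11 + 90 = 101°

101°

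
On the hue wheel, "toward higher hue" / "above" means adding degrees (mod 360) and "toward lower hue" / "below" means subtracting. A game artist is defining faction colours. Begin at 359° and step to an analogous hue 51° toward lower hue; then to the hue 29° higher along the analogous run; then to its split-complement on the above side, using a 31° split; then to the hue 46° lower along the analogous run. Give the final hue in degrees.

142°

analog 51° ↓ −51°: 359 − 51 = 308°
analog 29° ↑ +29°: 308 + 29 = 337°
split-comp 31° ↑ +211°: 337 + 211 = 548 → 548 − 360 = 188°
analog 46° ↓ −46°: 188 − 46 = 142°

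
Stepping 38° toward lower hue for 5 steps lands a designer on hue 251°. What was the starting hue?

5 steps of 38° (toward lower hue) give a net shift of −190°.
Start = end − shift: 251 + 190 = 441 → 441 − 360 = 81°

81°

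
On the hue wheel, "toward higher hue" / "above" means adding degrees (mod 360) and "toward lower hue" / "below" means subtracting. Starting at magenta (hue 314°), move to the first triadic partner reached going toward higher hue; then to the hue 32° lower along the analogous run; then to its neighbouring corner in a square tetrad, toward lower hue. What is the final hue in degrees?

triadic ↑ +120°: 314 + 120 = 434 → 434 − 360 = 74°
analog 32° ↓ −32°: 74 − 32 = 42°
square ↓ −90°: 42 − 90 = -48 → -48 + 360 = 312°

312°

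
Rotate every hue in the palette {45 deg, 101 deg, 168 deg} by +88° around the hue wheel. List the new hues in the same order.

133°, 189°, 256°

45 + 88 = 133°
101 + 88 = 189°
168 + 88 = 256°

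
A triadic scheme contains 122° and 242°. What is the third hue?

A triad spaces three hues 120° apart.
The full set is {2°, 122°, 242°}.

2°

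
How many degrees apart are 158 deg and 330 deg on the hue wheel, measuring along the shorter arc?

172°

|158 − 330| = 172.
172 ≤ 180, so the shorter arc is 172°.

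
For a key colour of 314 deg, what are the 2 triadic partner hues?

74° and 194°

A triad places three hues 120° apart.
314 + 120 = 434 → 434 − 360 = 74°
314 + 240 = 554 → 554 − 360 = 194°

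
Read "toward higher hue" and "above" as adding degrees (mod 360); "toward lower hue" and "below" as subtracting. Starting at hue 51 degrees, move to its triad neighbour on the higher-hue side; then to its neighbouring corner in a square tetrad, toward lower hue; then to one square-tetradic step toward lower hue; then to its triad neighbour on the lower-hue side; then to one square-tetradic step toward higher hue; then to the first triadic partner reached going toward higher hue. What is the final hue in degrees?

81°

+120° (triadic ↑): 51 + 120 = 171°
−90° (square ↓): 171 − 90 = 81°
−90° (square ↓): 81 − 90 = -9 → -9 + 360 = 351°
−120° (triadic ↓): 351 − 120 = 231°
+90° (square ↑): 231 + 90 = 321°
+120° (triadic ↑): 321 + 120 = 441 → 441 − 360 = 81°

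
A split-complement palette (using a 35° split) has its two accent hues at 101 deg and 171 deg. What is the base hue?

316°

The accents sit 35° either side of the complement, so the complement is their short-arc midpoint on the wheel.
Short-arc midpoint of 101° and 171°: 136°.
Base is 180° from the complement: 136 − 180 = -44 → -44 + 360 = 316°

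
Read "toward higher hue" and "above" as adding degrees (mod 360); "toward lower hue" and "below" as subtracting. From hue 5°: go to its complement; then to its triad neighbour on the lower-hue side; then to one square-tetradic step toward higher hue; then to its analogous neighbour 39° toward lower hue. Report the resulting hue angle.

5 + 180 = 185°   (complement)
185 − 120 = 65°   (triadic ↓)
65 + 90 = 155°   (square ↑)
155 − 39 = 116°   (analog 39° ↓)

116°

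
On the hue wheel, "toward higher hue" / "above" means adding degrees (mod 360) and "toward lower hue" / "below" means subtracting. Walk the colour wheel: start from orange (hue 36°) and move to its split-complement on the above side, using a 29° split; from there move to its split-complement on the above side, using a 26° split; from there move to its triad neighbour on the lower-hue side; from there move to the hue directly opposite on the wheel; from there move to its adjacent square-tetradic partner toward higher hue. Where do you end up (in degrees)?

+209° (split-comp 29° ↑): 36 + 209 = 245°
+206° (split-comp 26° ↑): 245 + 206 = 451 → 451 − 360 = 91°
−120° (triadic ↓): 91 − 120 = -29 → -29 + 360 = 331°
+180° (complement): 331 + 180 = 511 → 511 − 360 = 151°
+90° (square ↑): 151 + 90 = 241°

241°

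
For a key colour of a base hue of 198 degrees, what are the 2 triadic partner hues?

318° and 78°

A triad places three hues 120° apart.
198 + 120 = 318°
198 + 240 = 438 → 438 − 360 = 78°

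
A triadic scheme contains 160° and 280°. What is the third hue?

A triad spaces three hues 120° apart.
The full set is {40°, 160°, 280°}.

40°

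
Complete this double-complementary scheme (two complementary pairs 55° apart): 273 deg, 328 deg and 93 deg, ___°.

A rectangular tetradic uses two complementary pairs 55° apart: offsets 0°, 55°, 180°, 235°.
Among {93°, 273°, 328°}, 93° and 273° are a 180° pair.
The remaining hue 328° needs its own complement: 328 + 180 = 508 → 508 − 360 = 148°

148°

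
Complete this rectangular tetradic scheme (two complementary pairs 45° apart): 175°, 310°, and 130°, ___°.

A rectangular tetradic uses two complementary pairs 45° apart: offsets 0°, 45°, 180°, 225°.
Among {130°, 175°, 310°}, 130° and 310° are a 180° pair.
The remaining hue 175° needs its own complement: 175 + 180 = 355°

355°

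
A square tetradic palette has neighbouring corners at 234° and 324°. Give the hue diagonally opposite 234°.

54°

A square tetradic scheme places four hues 90° apart; opposite corners are 180° apart.
234 + 180 = 414 → 414 − 360 = 54°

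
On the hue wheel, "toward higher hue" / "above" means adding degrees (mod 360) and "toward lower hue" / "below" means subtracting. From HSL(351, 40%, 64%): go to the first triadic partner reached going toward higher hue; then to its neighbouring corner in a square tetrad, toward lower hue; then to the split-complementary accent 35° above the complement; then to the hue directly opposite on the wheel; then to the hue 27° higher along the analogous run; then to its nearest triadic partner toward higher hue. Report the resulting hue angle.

203°

triadic ↑ +120°: 351 + 120 = 471 → 471 − 360 = 111°
square ↓ −90°: 111 − 90 = 21°
split-comp 35° ↑ +215°: 21 + 215 = 236°
complement +180°: 236 + 180 = 416 → 416 − 360 = 56°
analog 27° ↑ +27°: 56 + 27 = 83°
triadic ↑ +120°: 83 + 120 = 203°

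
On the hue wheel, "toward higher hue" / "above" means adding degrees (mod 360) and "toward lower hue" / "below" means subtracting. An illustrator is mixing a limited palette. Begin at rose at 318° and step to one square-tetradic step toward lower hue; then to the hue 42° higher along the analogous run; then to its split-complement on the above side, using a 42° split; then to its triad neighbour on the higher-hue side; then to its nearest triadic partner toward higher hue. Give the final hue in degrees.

12°

−90° (square ↓): 318 − 90 = 228°
+42° (analog 42° ↑): 228 + 42 = 270°
+222° (split-comp 42° ↑): 270 + 222 = 492 → 492 − 360 = 132°
+120° (triadic ↑): 132 + 120 = 252°
+120° (triadic ↑): 252 + 120 = 372 → 372 − 360 = 12°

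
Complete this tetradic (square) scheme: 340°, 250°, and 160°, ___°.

A square tetradic scheme places four hues every 90°.
The full set through 160° is {70°, 160°, 250°, 340°}.
Given {160°, 250°, 340°}, the missing hue is 70°.

70°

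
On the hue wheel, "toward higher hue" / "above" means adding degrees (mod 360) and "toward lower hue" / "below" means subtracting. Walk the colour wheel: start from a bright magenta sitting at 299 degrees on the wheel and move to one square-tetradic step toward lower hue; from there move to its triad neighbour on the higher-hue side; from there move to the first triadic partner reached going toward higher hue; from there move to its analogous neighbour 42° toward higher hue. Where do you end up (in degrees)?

131°

square ↓ −90°: 299 − 90 = 209°
triadic ↑ +120°: 209 + 120 = 329°
triadic ↑ +120°: 329 + 120 = 449 → 449 − 360 = 89°
analog 42° ↑ +42°: 89 + 42 = 131°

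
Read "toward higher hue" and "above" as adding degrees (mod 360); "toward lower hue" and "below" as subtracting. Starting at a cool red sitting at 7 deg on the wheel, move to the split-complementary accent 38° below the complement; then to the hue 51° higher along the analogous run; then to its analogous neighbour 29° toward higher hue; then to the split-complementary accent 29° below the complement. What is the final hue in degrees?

20°

+142° (split-comp 38° ↓): 7 + 142 = 149°
+51° (analog 51° ↑): 149 + 51 = 200°
+29° (analog 29° ↑): 200 + 29 = 229°
+151° (split-comp 29° ↓): 229 + 151 = 380 → 380 − 360 = 20°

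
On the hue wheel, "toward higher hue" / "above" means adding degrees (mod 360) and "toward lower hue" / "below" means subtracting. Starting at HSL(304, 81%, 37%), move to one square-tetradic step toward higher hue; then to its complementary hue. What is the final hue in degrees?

214°

+90° (square ↑): 304 + 90 = 394 → 394 − 360 = 34°
+180° (complement): 34 + 180 = 214°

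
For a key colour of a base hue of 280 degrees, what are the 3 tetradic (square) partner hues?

A square tetradic scheme places four hues every 90°.
280 + 90 = 370 → 370 − 360 = 10°
280 + 180 = 460 → 460 − 360 = 100°
280 + 270 = 550 → 550 − 360 = 190°

10°, 100°, 190°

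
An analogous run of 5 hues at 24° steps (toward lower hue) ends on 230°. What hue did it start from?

4 steps of 24° (toward lower hue) give a net shift of −96°.
Start = end − shift: 230 + 96 = 326°

326°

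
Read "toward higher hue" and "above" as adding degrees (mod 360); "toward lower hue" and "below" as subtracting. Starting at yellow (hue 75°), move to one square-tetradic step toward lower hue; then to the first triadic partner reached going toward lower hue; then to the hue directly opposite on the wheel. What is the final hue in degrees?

−90° (square ↓): 75 − 90 = -15 → -15 + 360 = 345°
−120° (triadic ↓): 345 − 120 = 225°
+180° (complement): 225 + 180 = 405 → 405 − 360 = 45°

45°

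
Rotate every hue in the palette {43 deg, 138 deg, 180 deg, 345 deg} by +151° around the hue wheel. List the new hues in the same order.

194°, 289°, 331°, 136°

43 + 151 = 194°
138 + 151 = 289°
180 + 151 = 331°
345 + 151 = 496 → 496 − 360 = 136°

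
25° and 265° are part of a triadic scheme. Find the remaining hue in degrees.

145°

A triad places three hues 120° apart.
The full set through 25° is {25°, 145°, 265°}.
Given {25°, 265°}, the missing hue is 145°.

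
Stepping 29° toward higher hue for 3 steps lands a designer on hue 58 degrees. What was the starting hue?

3 steps of 29° (toward higher hue) give a net shift of +87°.
Start = end − shift: 58 − 87 = -29 → -29 + 360 = 331°

331°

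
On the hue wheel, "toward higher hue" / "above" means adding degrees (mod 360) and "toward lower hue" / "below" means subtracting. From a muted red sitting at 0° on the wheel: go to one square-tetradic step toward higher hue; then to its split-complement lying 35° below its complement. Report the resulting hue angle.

235°

+90° (square ↑): 0 + 90 = 90°
+145° (split-comp 35° ↓): 90 + 145 = 235°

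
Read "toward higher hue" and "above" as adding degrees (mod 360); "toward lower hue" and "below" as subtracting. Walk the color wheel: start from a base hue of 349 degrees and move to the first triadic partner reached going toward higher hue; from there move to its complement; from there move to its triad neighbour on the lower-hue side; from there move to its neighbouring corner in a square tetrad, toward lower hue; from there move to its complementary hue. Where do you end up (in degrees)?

259°

349 + 120 = 469 → 469 − 360 = 109°   (triadic ↑)
109 + 180 = 289°   (complement)
289 − 120 = 169°   (triadic ↓)
169 − 90 = 79°   (square ↓)
79 + 180 = 259°   (complement)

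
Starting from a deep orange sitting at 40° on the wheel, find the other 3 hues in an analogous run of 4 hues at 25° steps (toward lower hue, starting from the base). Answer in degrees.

15°, 350°, 325°

Analogous hues sit every 25° along the wheel.
40 − 25 = 15°
40 − 50 = -10 → -10 + 360 = 350°
40 − 75 = -35 → -35 + 360 = 325°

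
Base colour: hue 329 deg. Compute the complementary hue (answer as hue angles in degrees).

149°

The complement sits 180° across the wheel.
329 + 180 = 509 → 509 − 360 = 149°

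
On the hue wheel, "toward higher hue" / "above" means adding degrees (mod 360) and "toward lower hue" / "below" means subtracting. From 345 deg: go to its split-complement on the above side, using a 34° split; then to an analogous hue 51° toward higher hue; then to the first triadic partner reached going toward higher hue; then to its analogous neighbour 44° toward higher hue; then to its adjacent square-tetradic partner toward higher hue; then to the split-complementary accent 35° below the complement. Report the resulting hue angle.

289°

345 + 214 = 559 → 559 − 360 = 199°   (split-comp 34° ↑)
199 + 51 = 250°   (analog 51° ↑)
250 + 120 = 370 → 370 − 360 = 10°   (triadic ↑)
10 + 44 = 54°   (analog 44° ↑)
54 + 90 = 144°   (square ↑)
144 + 145 = 289°   (split-comp 35° ↓)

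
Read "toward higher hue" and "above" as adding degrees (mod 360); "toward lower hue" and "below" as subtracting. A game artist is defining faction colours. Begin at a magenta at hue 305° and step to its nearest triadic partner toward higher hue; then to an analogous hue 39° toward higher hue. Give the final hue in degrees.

104°

triadic ↑ +120°: 305 + 120 = 425 → 425 − 360 = 65°
analog 39° ↑ +39°: 65 + 39 = 104°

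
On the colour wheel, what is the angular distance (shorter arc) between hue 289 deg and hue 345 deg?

|289 − 345| = 56.
56 ≤ 180, so the shorter arc is 56°.

56°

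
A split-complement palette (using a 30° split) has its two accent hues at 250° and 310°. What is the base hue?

The accents sit 30° either side of the complement, so the complement is their short-arc midpoint on the wheel.
Short-arc midpoint of 250° and 310°: 280°.
Base is 180° from the complement: 280 − 180 = 100°

100°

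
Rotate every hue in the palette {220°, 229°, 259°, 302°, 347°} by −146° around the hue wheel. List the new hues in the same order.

220 − 146 = 74°
229 − 146 = 83°
259 − 146 = 113°
302 − 146 = 156°
347 − 146 = 201°

74°, 83°, 113°, 156°, 201°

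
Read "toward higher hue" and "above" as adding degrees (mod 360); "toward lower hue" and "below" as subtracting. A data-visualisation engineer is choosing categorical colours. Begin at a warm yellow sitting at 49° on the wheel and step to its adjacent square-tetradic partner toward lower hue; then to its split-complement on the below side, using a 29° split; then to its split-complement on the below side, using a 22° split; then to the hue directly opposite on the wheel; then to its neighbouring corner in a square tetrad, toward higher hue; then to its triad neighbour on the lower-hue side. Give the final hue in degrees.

58°

−90° (square ↓): 49 − 90 = -41 → -41 + 360 = 319°
+151° (split-comp 29° ↓): 319 + 151 = 470 → 470 − 360 = 110°
+158° (split-comp 22° ↓): 110 + 158 = 268°
+180° (complement): 268 + 180 = 448 → 448 − 360 = 88°
+90° (square ↑): 88 + 90 = 178°
−120° (triadic ↓): 178 − 120 = 58°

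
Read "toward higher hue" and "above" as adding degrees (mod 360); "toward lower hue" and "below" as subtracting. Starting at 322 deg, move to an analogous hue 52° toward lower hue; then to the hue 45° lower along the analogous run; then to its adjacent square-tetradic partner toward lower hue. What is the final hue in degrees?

135°

−52° (analog 52° ↓): 322 − 52 = 270°
−45° (analog 45° ↓): 270 − 45 = 225°
−90° (square ↓): 225 − 90 = 135°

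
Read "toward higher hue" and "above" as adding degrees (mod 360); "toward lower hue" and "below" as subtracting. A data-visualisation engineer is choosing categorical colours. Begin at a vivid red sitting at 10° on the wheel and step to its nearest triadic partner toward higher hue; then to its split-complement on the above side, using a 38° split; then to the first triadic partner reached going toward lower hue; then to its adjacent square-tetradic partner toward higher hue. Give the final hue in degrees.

triadic ↑ +120°: 10 + 120 = 130°
split-comp 38° ↑ +218°: 130 + 218 = 348°
triadic ↓ −120°: 348 − 120 = 228°
square ↑ +90°: 228 + 90 = 318°

318°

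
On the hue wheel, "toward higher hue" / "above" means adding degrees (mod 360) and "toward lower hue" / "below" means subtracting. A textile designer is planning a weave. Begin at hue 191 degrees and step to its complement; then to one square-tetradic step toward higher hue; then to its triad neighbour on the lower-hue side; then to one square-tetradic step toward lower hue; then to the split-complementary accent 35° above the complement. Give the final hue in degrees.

106°

complement +180°: 191 + 180 = 371 → 371 − 360 = 11°
square ↑ +90°: 11 + 90 = 101°
triadic ↓ −120°: 101 − 120 = -19 → -19 + 360 = 341°
square ↓ −90°: 341 − 90 = 251°
split-comp 35° ↑ +215°: 251 + 215 = 466 → 466 − 360 = 106°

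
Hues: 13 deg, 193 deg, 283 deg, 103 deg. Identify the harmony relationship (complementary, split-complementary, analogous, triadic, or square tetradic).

square tetradic

Sort the hues: 13°, 103°, 193°, 283°.
Successive gaps around the wheel: 90°, 90°, 90°, 90°.
Four hues every 90° form a square tetradic scheme.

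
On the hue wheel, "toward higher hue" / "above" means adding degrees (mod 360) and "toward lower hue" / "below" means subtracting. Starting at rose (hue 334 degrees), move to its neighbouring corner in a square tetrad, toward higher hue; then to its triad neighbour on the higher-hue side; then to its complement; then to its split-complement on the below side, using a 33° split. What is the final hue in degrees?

334 + 90 = 424 → 424 − 360 = 64°   (square ↑)
64 + 120 = 184°   (triadic ↑)
184 + 180 = 364 → 364 − 360 = 4°   (complement)
4 + 147 = 151°   (split-comp 33° ↓)

151°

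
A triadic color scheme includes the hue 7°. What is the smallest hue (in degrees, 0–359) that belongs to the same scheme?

7°

A triad places three hues 120° apart.
The full set through 7° is {7°, 127°, 247°}.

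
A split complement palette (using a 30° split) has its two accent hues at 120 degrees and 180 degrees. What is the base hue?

330°

The accents sit 30° either side of the complement, so the complement is their short-arc midpoint on the wheel.
Short-arc midpoint of 120° and 180°: 150°.
Base is 180° from the complement: 150 − 180 = -30 → -30 + 360 = 330°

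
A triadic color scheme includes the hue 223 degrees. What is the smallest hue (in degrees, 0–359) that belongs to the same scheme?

103°

A triad places three hues 120° apart.
The full set through 223° is {103°, 223°, 343°}.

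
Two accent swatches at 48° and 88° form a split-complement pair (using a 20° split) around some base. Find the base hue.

The accents sit 20° either side of the complement, so the complement is their short-arc midpoint on the wheel.
Short-arc midpoint of 48° and 88°: 68°.
Base is 180° from the complement: 68 − 180 = -112 → -112 + 360 = 248°

248°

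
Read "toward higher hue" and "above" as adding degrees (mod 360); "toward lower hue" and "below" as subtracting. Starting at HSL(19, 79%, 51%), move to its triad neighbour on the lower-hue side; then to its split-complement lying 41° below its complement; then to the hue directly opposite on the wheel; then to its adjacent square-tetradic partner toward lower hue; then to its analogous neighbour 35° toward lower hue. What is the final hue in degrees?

triadic ↓ −120°: 19 − 120 = -101 → -101 + 360 = 259°
split-comp 41° ↓ +139°: 259 + 139 = 398 → 398 − 360 = 38°
complement +180°: 38 + 180 = 218°
square ↓ −90°: 218 − 90 = 128°
analog 35° ↓ −35°: 128 − 35 = 93°

93°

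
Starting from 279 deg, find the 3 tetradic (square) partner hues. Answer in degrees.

A square tetradic scheme places four hues every 90°.
279 + 90 = 369 → 369 − 360 = 9°
279 + 180 = 459 → 459 − 360 = 99°
279 + 270 = 549 → 549 − 360 = 189°

9°, 99° and 189°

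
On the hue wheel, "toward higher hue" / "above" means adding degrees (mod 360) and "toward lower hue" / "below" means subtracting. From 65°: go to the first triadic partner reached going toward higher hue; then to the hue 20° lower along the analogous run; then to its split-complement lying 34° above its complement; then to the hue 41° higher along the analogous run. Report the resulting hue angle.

60°

triadic ↑ +120°: 65 + 120 = 185°
analog 20° ↓ −20°: 185 − 20 = 165°
split-comp 34° ↑ +214°: 165 + 214 = 379 → 379 − 360 = 19°
analog 41° ↑ +41°: 19 + 41 = 60°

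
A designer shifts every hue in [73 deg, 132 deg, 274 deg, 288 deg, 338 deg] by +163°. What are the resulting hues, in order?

73 + 163 = 236°
132 + 163 = 295°
274 + 163 = 437 → 437 − 360 = 77°
288 + 163 = 451 → 451 − 360 = 91°
338 + 163 = 501 → 501 − 360 = 141°

236°, 295°, 77°, 91°, 141°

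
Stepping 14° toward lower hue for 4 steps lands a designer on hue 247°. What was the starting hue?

4 steps of 14° (toward lower hue) give a net shift of −56°.
Start = end − shift: 247 + 56 = 303°

303°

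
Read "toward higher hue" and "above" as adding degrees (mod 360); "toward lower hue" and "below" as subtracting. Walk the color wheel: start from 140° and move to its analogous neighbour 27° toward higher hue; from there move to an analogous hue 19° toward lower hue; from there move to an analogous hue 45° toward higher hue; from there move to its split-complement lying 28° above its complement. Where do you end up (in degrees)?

41°

+27° (analog 27° ↑): 140 + 27 = 167°
−19° (analog 19° ↓): 167 − 19 = 148°
+45° (analog 45° ↑): 148 + 45 = 193°
+208° (split-comp 28° ↑): 193 + 208 = 401 → 401 − 360 = 41°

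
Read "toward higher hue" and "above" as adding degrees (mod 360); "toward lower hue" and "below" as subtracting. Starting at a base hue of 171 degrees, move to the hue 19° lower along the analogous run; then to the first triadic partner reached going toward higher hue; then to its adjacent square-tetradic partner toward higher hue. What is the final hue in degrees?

2°

analog 19° ↓ −19°: 171 − 19 = 152°
triadic ↑ +120°: 152 + 120 = 272°
square ↑ +90°: 272 + 90 = 362 → 362 − 360 = 2°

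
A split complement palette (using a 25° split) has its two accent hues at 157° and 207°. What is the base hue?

2°

The accents sit 25° either side of the complement, so the complement is their short-arc midpoint on the wheel.
Short-arc midpoint of 157° and 207°: 182°.
Base is 180° from the complement: 182 − 180 = 2°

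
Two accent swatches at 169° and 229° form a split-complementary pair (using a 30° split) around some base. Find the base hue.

19°

The accents sit 30° either side of the complement, so the complement is their short-arc midpoint on the wheel.
Short-arc midpoint of 169° and 229°: 199°.
Base is 180° from the complement: 199 − 180 = 19°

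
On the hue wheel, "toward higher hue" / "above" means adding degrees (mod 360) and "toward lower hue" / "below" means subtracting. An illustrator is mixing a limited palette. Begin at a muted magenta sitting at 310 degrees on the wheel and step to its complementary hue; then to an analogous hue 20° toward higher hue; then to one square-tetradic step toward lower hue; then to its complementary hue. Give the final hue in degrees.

240°

+180° (complement): 310 + 180 = 490 → 490 − 360 = 130°
+20° (analog 20° ↑): 130 + 20 = 150°
−90° (square ↓): 150 − 90 = 60°
+180° (complement): 60 + 180 = 240°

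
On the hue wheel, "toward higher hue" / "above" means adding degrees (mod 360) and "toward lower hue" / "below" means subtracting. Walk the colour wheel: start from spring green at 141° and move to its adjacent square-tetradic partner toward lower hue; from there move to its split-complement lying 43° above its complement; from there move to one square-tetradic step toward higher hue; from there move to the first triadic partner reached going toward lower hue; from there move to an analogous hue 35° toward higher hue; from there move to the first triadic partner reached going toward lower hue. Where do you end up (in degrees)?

159°

−90° (square ↓): 141 − 90 = 51°
+223° (split-comp 43° ↑): 51 + 223 = 274°
+90° (square ↑): 274 + 90 = 364 → 364 − 360 = 4°
−120° (triadic ↓): 4 − 120 = -116 → -116 + 360 = 244°
+35° (analog 35° ↑): 244 + 35 = 279°
−120° (triadic ↓): 279 − 120 = 159°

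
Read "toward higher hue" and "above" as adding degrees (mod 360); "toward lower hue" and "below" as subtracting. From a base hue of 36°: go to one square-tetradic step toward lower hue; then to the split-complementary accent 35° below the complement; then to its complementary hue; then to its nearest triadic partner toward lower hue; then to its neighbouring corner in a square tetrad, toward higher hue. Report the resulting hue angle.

241°

square ↓ −90°: 36 − 90 = -54 → -54 + 360 = 306°
split-comp 35° ↓ +145°: 306 + 145 = 451 → 451 − 360 = 91°
complement +180°: 91 + 180 = 271°
triadic ↓ −120°: 271 − 120 = 151°
square ↑ +90°: 151 + 90 = 241°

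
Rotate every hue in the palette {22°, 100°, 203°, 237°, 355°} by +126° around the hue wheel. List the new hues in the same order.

148°, 226°, 329°, 3°, 121°

22 + 126 = 148°
100 + 126 = 226°
203 + 126 = 329°
237 + 126 = 363 → 363 − 360 = 3°
355 + 126 = 481 → 481 − 360 = 121°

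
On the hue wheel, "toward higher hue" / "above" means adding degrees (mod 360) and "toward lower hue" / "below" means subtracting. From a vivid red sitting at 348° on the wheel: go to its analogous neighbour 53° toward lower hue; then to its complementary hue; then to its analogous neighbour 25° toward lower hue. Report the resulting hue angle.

348 − 53 = 295°   (analog 53° ↓)
295 + 180 = 475 → 475 − 360 = 115°   (complement)
115 − 25 = 90°   (analog 25° ↓)

90°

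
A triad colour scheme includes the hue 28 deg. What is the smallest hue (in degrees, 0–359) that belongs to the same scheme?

A triad places three hues 120° apart.
The full set through 28° is {28°, 148°, 268°}.

28°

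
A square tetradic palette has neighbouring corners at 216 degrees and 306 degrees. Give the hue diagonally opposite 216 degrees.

36°

A square tetradic scheme places four hues 90° apart; opposite corners are 180° apart.
216 + 180 = 396 → 396 − 360 = 36°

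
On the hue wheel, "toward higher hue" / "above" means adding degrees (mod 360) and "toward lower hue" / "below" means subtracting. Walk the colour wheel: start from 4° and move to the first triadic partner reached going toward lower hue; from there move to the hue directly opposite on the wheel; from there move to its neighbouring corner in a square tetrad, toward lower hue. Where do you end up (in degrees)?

334°

−120° (triadic ↓): 4 − 120 = -116 → -116 + 360 = 244°
+180° (complement): 244 + 180 = 424 → 424 − 360 = 64°
−90° (square ↓): 64 − 90 = -26 → -26 + 360 = 334°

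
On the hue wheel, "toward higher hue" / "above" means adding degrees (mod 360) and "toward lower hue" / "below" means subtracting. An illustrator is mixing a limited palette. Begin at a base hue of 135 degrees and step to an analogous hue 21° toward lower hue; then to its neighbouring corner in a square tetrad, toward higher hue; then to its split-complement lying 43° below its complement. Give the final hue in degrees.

341°

135 − 21 = 114°   (analog 21° ↓)
114 + 90 = 204°   (square ↑)
204 + 137 = 341°   (split-comp 43° ↓)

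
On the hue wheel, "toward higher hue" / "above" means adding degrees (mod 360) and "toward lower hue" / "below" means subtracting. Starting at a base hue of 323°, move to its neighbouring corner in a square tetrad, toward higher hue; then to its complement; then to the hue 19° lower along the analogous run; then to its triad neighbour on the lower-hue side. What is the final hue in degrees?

323 + 90 = 413 → 413 − 360 = 53°   (square ↑)
53 + 180 = 233°   (complement)
233 − 19 = 214°   (analog 19° ↓)
214 − 120 = 94°   (triadic ↓)

94°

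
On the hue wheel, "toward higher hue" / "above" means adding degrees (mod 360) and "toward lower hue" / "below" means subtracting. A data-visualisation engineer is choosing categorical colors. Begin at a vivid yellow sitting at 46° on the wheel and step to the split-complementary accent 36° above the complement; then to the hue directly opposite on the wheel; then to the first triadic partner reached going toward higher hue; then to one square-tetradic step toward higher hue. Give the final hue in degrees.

split-comp 36° ↑ +216°: 46 + 216 = 262°
complement +180°: 262 + 180 = 442 → 442 − 360 = 82°
triadic ↑ +120°: 82 + 120 = 202°
square ↑ +90°: 202 + 90 = 292°

292°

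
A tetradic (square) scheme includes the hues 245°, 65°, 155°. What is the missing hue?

335°

A square tetradic scheme places four hues every 90°.
The full set through 65° is {65°, 155°, 245°, 335°}.
Given {65°, 155°, 245°}, the missing hue is 335°.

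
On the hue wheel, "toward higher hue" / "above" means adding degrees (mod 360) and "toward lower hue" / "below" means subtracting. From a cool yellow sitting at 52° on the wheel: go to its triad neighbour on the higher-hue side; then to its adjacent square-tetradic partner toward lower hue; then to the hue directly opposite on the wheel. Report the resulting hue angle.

262°

triadic ↑ +120°: 52 + 120 = 172°
square ↓ −90°: 172 − 90 = 82°
complement +180°: 82 + 180 = 262°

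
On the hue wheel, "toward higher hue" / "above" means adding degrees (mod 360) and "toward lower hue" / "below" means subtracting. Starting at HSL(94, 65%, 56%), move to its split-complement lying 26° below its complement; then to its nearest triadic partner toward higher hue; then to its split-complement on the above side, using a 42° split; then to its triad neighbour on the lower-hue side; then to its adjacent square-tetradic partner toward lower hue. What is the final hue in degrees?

split-comp 26° ↓ +154°: 94 + 154 = 248°
triadic ↑ +120°: 248 + 120 = 368 → 368 − 360 = 8°
split-comp 42° ↑ +222°: 8 + 222 = 230°
triadic ↓ −120°: 230 − 120 = 110°
square ↓ −90°: 110 − 90 = 20°

20°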